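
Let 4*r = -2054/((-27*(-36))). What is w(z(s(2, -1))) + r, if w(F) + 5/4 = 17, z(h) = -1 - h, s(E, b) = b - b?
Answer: 29591/1944 ≈ 15.222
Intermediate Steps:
s(E, b) = 0
w(F) = 63/4 (w(F) = -5/4 + 17 = 63/4)
r = -1027/1944 (r = (-2054/((-27*(-36))))/4 = (-2054/972)/4 = (-2054*1/972)/4 = (1/4)*(-1027/486) = -1027/1944 ≈ -0.52829)
w(z(s(2, -1))) + r = 63/4 - 1027/1944 = 29591/1944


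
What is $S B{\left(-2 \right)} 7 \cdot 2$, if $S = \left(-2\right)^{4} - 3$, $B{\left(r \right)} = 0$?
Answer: $0$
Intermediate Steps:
$S = 13$ ($S = 16 - 3 = 13$)
$S B{\left(-2 \right)} 7 \cdot 2 = 13 \cdot 0 \cdot 7 \cdot 2 = 0 \cdot 14 = 0$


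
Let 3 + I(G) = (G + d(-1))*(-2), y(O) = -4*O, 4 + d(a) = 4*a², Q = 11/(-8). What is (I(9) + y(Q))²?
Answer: 961/4 ≈ 240.25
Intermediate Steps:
Q = -11/8 (Q = 11*(-⅛) = -11/8 ≈ -1.3750)
d(a) = -4 + 4*a²
I(G) = -3 - 2*G (I(G) = -3 + (G + (-4 + 4*(-1)²))*(-2) = -3 + (G + (-4 + 4*1))*(-2) = -3 + (G + (-4 + 4))*(-2) = -3 + (G + 0)*(-2) = -3 + G*(-2) = -3 - 2*G)
(I(9) + y(Q))² = ((-3 - 2*9) - 4*(-11/8))² = ((-3 - 18) + 11/2)² = (-21 + 11/2)² = (-31/2)² = 961/4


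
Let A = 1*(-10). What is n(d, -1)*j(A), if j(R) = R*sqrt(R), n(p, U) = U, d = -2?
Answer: 10*I*sqrt(10) ≈ 31.623*I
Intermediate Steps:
A = -10
j(R) = R**(3/2)
n(d, -1)*j(A) = -(-10)**(3/2) = -(-10)*I*sqrt(10) = 10*I*sqrt(10)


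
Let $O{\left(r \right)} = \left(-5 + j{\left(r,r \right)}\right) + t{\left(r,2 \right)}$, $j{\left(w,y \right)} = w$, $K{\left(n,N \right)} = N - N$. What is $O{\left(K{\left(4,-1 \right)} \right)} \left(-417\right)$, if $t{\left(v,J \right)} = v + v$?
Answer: $2085$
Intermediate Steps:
$K{\left(n,N \right)} = 0$
$t{\left(v,J \right)} = 2 v$
$O{\left(r \right)} = -5 + 3 r$ ($O{\left(r \right)} = \left(-5 + r\right) + 2 r = -5 + 3 r$)
$O{\left(K{\left(4,-1 \right)} \right)} \left(-417\right) = \left(-5 + 3 \cdot 0\right) \left(-417\right) = \left(-5 + 0\right) \left(-417\right) = \left(-5\right) \left(-417\right) = 2085$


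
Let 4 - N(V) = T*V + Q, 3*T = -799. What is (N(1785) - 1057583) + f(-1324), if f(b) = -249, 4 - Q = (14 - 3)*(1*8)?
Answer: -582339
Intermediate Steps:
T = -799/3 (T = (⅓)*(-799) = -799/3 ≈ -266.33)
Q = -84 (Q = 4 - (14 - 3)*1*8 = 4 - 11*8 = 4 - 1*88 = 4 - 88 = -84)
N(V) = 88 + 799*V/3 (N(V) = 4 - (-799*V/3 - 84) = 4 - (-84 - 799*V/3) = 4 + (84 + 799*V/3) = 88 + 799*V/3)
(N(1785) - 1057583) + f(-1324) = ((88 + (799/3)*1785) - 1057583) - 249 = ((88 + 475405) - 1057583) - 249 = (475493 - 1057583) - 249 = -582090 - 249 = -582339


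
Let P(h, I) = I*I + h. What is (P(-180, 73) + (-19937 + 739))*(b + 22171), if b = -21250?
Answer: -12939129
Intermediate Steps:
P(h, I) = h + I**2 (P(h, I) = I**2 + h = h + I**2)
(P(-180, 73) + (-19937 + 739))*(b + 22171) = ((-180 + 73**2) + (-19937 + 739))*(-21250 + 22171) = ((-180 + 5329) - 19198)*921 = (5149 - 19198)*921 = -14049*921 = -12939129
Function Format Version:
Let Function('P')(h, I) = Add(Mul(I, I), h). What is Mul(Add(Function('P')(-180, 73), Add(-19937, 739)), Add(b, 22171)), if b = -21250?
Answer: -12939129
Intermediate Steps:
Function('P')(h, I) = Add(h, Pow(I, 2)) (Function('P')(h, I) = Add(Pow(I, 2), h) = Add(h, Pow(I, 2)))
Mul(Add(Function('P')(-180, 73), Add(-19937, 739)), Add(b, 22171)) = Mul(Add(Add(-180, Pow(73, 2)), Add(-19937, 739)), Add(-21250, 22171)) = Mul(Add(Add(-180, 5329), -19198), 921) = Mul(Add(5149, -19198), 921) = Mul(-14049, 921) = -12939129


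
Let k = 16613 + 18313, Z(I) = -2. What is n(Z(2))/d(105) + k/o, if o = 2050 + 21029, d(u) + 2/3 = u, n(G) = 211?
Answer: 8513615/2407909 ≈ 3.5357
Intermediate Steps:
d(u) = -⅔ + u
k = 34926
o = 23079
n(Z(2))/d(105) + k/o = 211/(-⅔ + 105) + 34926/23079 = 211/(313/3) + 34926*(1/23079) = 211*(3/313) + 11642/7693 = 633/313 + 11642/7693 = 8513615/2407909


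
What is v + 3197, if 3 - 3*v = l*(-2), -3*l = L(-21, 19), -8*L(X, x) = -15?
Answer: 38371/12 ≈ 3197.6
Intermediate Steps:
L(X, x) = 15/8 (L(X, x) = -1/8*(-15) = 15/8)
l = -5/8 (l = -1/3*15/8 = -5/8 ≈ -0.62500)
v = 7/12 (v = 1 - (-5)*(-2)/24 = 1 - 1/3*5/4 = 1 - 5/12 = 7/12 ≈ 0.58333)
v + 3197 = 7/12 + 3197 = 38371/12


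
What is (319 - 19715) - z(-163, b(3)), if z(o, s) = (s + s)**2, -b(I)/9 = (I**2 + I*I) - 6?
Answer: -66052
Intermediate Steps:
b(I) = 54 - 18*I**2 (b(I) = -9*((I**2 + I*I) - 6) = -9*((I**2 + I**2) - 6) = -9*(2*I**2 - 6) = -9*(-6 + 2*I**2) = 54 - 18*I**2)
z(o, s) = 4*s**2 (z(o, s) = (2*s)**2 = 4*s**2)
(319 - 19715) - z(-163, b(3)) = (319 - 19715) - 4*(54 - 18*3**2)**2 = -19396 - 4*(54 - 18*9)**2 = -19396 - 4*(54 - 162)**2 = -19396 - 4*(-108)**2 = -19396 - 4*11664 = -19396 - 1*46656 = -19396 - 46656 = -66052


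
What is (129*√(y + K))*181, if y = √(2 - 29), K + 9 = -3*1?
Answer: 23349*√(-12 + 3*I*√3) ≈ 17132.0 + 82678.0*I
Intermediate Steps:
K = -12 (K = -9 - 3*1 = -9 - 3 = -12)
y = 3*I*√3 (y = √(-27) = 3*I*√3 ≈ 5.1962*I)
(129*√(y + K))*181 = (129*√(3*I*√3 - 12))*181 = (129*√(-12 + 3*I*√3))*181 = 23349*√(-12 + 3*I*√3)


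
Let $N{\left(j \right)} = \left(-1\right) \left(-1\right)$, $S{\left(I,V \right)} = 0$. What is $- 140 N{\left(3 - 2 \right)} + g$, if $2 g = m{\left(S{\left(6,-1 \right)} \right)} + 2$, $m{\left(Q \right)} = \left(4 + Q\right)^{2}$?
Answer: $-131$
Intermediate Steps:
$g = 9$ ($g = \frac{\left(4 + 0\right)^{2} + 2}{2} = \frac{4^{2} + 2}{2} = \frac{16 + 2}{2} = \frac{1}{2} \cdot 18 = 9$)
$N{\left(j \right)} = 1$
$- 140 N{\left(3 - 2 \right)} + g = \left(-140\right) 1 + 9 = -140 + 9 = -131$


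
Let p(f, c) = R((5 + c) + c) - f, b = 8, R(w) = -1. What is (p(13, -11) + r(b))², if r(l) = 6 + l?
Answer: 0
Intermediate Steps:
p(f, c) = -1 - f
(p(13, -11) + r(b))² = ((-1 - 1*13) + (6 + 8))² = ((-1 - 13) + 14)² = (-14 + 14)² = 0² = 0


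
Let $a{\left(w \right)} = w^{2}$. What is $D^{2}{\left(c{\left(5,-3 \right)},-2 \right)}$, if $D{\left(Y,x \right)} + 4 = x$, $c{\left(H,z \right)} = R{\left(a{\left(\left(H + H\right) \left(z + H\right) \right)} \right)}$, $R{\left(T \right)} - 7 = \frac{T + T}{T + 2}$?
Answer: $36$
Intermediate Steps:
$R{\left(T \right)} = 7 + \frac{2 T}{2 + T}$ ($R{\left(T \right)} = 7 + \frac{T + T}{T + 2} = 7 + \frac{2 T}{2 + T}$)
$c{\left(H,z \right)} = \frac{14 + 36 H^{2} \left(H + z\right)^{2}}{2 + 4 H^{2} \left(H + z\right)^{2}}$ ($c{\left(H,z \right)} = \frac{14 + 9 \left(\left(H + H\right) \left(z + H\right)\right)^{2}}{2 + \left(\left(H + H\right) \left(z + H\right)\right)^{2}} = \frac{14 + 9 \left(2 H \left(H + z\right)\right)^{2}}{2 + \left(2 H \left(H + z\right)\right)^{2}} = \frac{14 + 9 \cdot 4 H^{2} \left(H + z\right)^{2}}{2 + 4 H^{2} \left(H + z\right)^{2}} = \frac{14 + 36 H^{2} \left(H + z\right)^{2}}{2 + 4 H^{2} \left(H + z\right)^{2}}$)
$D{\left(Y,x \right)} = -4 + x$
$D^{2}{\left(c{\left(5,-3 \right)},-2 \right)} = \left(-4 - 2\right)^{2} = \left(-6\right)^{2} = 36$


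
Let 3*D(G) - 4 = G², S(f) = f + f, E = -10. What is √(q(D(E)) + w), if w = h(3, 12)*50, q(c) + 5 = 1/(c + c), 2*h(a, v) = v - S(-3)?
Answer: √1203319/52 ≈ 21.095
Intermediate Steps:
S(f) = 2*f
D(G) = 4/3 + G²/3
h(a, v) = 3 + v/2 (h(a, v) = (v - 2*(-3))/2 = (v - 1*(-6))/2 = (v + 6)/2 = (6 + v)/2 = 3 + v/2)
q(c) = -5 + 1/(2*c) (q(c) = -5 + 1/(c + c) = -5 + 1/(2*c))
w = 450 (w = (3 + (½)*12)*50 = (3 + 6)*50 = 9*50 = 450)
√(q(D(E)) + w) = √((-5 + 1/(2*(4/3 + (⅓)*(-10)²))) + 450) = √((-5 + 1/(2*(4/3 + (⅓)*100))) + 450) = √((-5 + 1/(2*(4/3 + 100/3))) + 450) = √((-5 + 1/(2*(104/3))) + 450) = √((-5 + (½)*(3/104)) + 450) = √((-5 + 3/208) + 450) = √(-1037/208 + 450) = √(92563/208) = √1203319/52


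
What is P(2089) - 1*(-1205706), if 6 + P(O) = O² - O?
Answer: 5567532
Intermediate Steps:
P(O) = -6 + O² - O (P(O) = -6 + (O² - O) = -6 + O² - O)
P(2089) - 1*(-1205706) = (-6 + 2089² - 1*2089) - 1*(-1205706) = (-6 + 4363921 - 2089) + 1205706 = 4361826 + 1205706 = 5567532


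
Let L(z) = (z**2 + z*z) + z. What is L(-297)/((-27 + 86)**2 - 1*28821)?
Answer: -176121/25340 ≈ -6.9503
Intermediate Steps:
L(z) = z + 2*z**2 (L(z) = (z**2 + z**2) + z = 2*z**2 + z = z + 2*z**2)
L(-297)/((-27 + 86)**2 - 1*28821) = (-297*(1 + 2*(-297)))/((-27 + 86)**2 - 1*28821) = (-297*(1 - 594))/(59**2 - 28821) = (-297*(-593))/(3481 - 28821) = 176121/(-25340) = 176121*(-1/25340) = -176121/25340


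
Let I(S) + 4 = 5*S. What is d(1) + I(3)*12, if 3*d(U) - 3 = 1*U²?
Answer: 400/3 ≈ 133.33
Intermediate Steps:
d(U) = 1 + U²/3 (d(U) = 1 + (1*U²)/3 = 1 + U²/3)
I(S) = -4 + 5*S
d(1) + I(3)*12 = (1 + (⅓)*1²) + (-4 + 5*3)*12 = (1 + (⅓)*1) + (-4 + 15)*12 = (1 + ⅓) + 11*12 = 4/3 + 132 = 400/3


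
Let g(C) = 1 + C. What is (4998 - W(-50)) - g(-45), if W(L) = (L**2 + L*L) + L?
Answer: 92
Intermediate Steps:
W(L) = L + 2*L**2 (W(L) = (L**2 + L**2) + L = 2*L**2 + L = L + 2*L**2)
(4998 - W(-50)) - g(-45) = (4998 - (-50)*(1 + 2*(-50))) - (1 - 45) = (4998 - (-50)*(1 - 100)) - 1*(-44) = (4998 - (-50)*(-99)) + 44 = (4998 - 1*4950) + 44 = (4998 - 4950) + 44 = 48 + 44 = 92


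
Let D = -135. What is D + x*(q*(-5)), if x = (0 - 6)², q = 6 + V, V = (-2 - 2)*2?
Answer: 225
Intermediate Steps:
V = -8 (V = -4*2 = -8)
q = -2 (q = 6 - 8 = -2)
x = 36 (x = (-6)² = 36)
D + x*(q*(-5)) = -135 + 36*(-2*(-5)) = -135 + 36*10 = -135 + 360 = 225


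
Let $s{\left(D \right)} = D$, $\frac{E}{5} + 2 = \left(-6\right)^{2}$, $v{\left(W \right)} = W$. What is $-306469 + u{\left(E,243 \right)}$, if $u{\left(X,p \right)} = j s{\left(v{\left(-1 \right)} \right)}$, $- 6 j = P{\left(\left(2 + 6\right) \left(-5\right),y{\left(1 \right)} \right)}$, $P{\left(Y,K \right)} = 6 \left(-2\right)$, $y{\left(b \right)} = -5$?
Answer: $-306471$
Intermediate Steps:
$E = 170$ ($E = -10 + 5 \left(-6\right)^{2} = -10 + 5 \cdot 36 = -10 + 180 = 170$)
$P{\left(Y,K \right)} = -12$
$j = 2$ ($j = \left(- \frac{1}{6}\right) \left(-12\right) = 2$)
$u{\left(X,p \right)} = -2$ ($u{\left(X,p \right)} = 2 \left(-1\right) = -2$)
$-306469 + u{\left(E,243 \right)} = -306469 - 2 = -306471$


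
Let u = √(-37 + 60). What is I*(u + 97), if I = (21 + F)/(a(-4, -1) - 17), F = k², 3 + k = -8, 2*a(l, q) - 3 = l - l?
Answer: -27548/31 - 284*√23/31 ≈ -932.58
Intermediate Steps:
a(l, q) = 3/2 (a(l, q) = 3/2 + (l - l)/2 = 3/2 + (½)*0 = 3/2 + 0 = 3/2)
k = -11 (k = -3 - 8 = -11)
F = 121 (F = (-11)² = 121)
I = -284/31 (I = (21 + 121)/(3/2 - 17) = 142/(-31/2) = 142*(-2/31) = -284/31 ≈ -9.1613)
u = √23 ≈ 4.7958
I*(u + 97) = -284*(√23 + 97)/31 = -284*(97 + √23)/31 = -27548/31 - 284*√23/31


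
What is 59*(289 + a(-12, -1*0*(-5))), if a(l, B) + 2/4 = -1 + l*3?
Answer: 29677/2 ≈ 14839.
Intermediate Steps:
a(l, B) = -3/2 + 3*l (a(l, B) = -½ + (-1 + l*3) = -½ + (-1 + 3*l) = -3/2 + 3*l)
59*(289 + a(-12, -1*0*(-5))) = 59*(289 + (-3/2 + 3*(-12))) = 59*(289 + (-3/2 - 36)) = 59*(289 - 75/2) = 59*(503/2) = 29677/2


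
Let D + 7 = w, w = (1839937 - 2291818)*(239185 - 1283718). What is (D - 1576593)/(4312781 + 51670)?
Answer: 472003039973/4364451 ≈ 1.0815e+5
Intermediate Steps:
w = 472004616573 (w = -451881*(-1044533) = 472004616573)
D = 472004616566 (D = -7 + 472004616573 = 472004616566)
(D - 1576593)/(4312781 + 51670) = (472004616566 - 1576593)/(4312781 + 51670) = 472003039973/4364451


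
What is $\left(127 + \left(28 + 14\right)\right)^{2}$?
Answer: $28561$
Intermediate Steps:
$\left(127 + \left(28 + 14\right)\right)^{2} = \left(127 + 42\right)^{2} = 169^{2} = 28561$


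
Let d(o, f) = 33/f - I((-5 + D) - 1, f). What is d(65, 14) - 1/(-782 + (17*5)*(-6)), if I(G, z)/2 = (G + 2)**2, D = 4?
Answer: 21325/9044 ≈ 2.3579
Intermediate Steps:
I(G, z) = 2*(2 + G)**2 (I(G, z) = 2*(G + 2)**2 = 2*(2 + G)**2)
d(o, f) = 33/f (d(o, f) = 33/f - 2*(2 + ((-5 + 4) - 1))**2 = 33/f - 2*(2 + (-1 - 1))**2 = 33/f - 2*(2 - 2)**2 = 33/f - 2*0**2 = 33/f - 2*0 = 33/f - 1*0 = 33/f + 0 = 33/f)
d(65, 14) - 1/(-782 + (17*5)*(-6)) = 33/14 - 1/(-782 + (17*5)*(-6)) = 33*(1/14) - 1/(-782 + 85*(-6)) = 33/14 - 1/(-782 - 510) = 33/14 - 1/(-1292) = 33/14 - 1*(-1/1292) = 33/14 + 1/1292 = 21325/9044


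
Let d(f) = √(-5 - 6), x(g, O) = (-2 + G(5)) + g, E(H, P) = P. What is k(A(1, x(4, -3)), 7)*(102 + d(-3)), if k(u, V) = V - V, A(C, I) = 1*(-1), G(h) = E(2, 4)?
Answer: 0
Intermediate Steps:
G(h) = 4
x(g, O) = 2 + g (x(g, O) = (-2 + 4) + g = 2 + g)
A(C, I) = -1
k(u, V) = 0
d(f) = I*√11 (d(f) = √(-11) = I*√11)
k(A(1, x(4, -3)), 7)*(102 + d(-3)) = 0*(102 + I*√11) = 0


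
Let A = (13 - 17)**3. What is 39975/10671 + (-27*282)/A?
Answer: 13967899/113824 ≈ 122.71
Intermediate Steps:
A = -64 (A = (-4)**3 = -64)
39975/10671 + (-27*282)/A = 39975/10671 - 27*282/(-64) = 39975*(1/10671) - 7614*(-1/64) = 13325/3557 + 3807/32 = 13967899/113824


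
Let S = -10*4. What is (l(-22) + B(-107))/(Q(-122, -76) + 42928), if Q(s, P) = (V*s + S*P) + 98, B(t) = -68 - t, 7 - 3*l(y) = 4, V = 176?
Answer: 20/12297 ≈ 0.0016264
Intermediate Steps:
l(y) = 1 (l(y) = 7/3 - 1/3*4 = 7/3 - 4/3 = 1)
S = -40
Q(s, P) = 98 - 40*P + 176*s (Q(s, P) = (176*s - 40*P) + 98 = (-40*P + 176*s) + 98 = 98 - 40*P + 176*s)
(l(-22) + B(-107))/(Q(-122, -76) + 42928) = (1 + (-68 - 1*(-107)))/((98 - 40*(-76) + 176*(-122)) + 42928) = (1 + (-68 + 107))/((98 + 3040 - 21472) + 42928) = (1 + 39)/(-18334 + 42928) = 40/24594 = 40*(1/24594) = 20/12297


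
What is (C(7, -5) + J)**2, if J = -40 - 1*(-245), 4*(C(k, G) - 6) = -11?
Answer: 693889/16 ≈ 43368.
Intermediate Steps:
C(k, G) = 13/4 (C(k, G) = 6 + (1/4)*(-11) = 6 - 11/4 = 13/4)
J = 205 (J = -40 + 245 = 205)
(C(7, -5) + J)**2 = (13/4 + 205)**2 = (833/4)**2 = 693889/16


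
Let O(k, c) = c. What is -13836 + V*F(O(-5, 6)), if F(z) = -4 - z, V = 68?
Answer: -14516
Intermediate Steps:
-13836 + V*F(O(-5, 6)) = -13836 + 68*(-4 - 1*6) = -13836 + 68*(-4 - 6) = -13836 + 68*(-10) = -13836 - 680 = -14516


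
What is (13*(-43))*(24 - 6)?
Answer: -10062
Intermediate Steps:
(13*(-43))*(24 - 6) = -559*18 = -10062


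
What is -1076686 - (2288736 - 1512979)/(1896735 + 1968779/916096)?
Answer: -1870843106986971226/1737593315339 ≈ -1.0767e+6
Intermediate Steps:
-1076686 - (2288736 - 1512979)/(1896735 + 1968779/916096) = -1076686 - 775757/(1896735 + 1968779*(1/916096)) = -1076686 - 775757/(1896735 + 1968779/916096) = -1076686 - 775757/1737593315339/916096 = -1076686 - 775757*916096/1737593315339 = -1076686 - 1*710667884672/1737593315339 = -1076686 - 710667884672/1737593315339 = -1870843106986971226/1737593315339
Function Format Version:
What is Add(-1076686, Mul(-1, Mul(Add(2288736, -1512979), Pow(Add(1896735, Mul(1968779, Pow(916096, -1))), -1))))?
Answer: Rational(-1870843106986971226, 1737593315339) ≈ -1.0767e+6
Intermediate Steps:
Add(-1076686, Mul(-1, Mul(Add(2288736, -1512979), Pow(Add(1896735, Mul(1968779, Pow(916096, -1))), -1)))) = Add(-1076686, Mul(-1, Mul(775757, Pow(Add(1896735, Mul(1968779, Rational(1, 916096))), -1)))) = Add(-1076686, Mul(-1, Mul(775757, Pow(Add(1896735, Rational(1968779, 916096)), -1)))) = Add(-1076686, Mul(-1, Mul(775757, Pow(Rational(1737593315339, 916096), -1)))) = Add(-1076686, Mul(-1, Mul(775757, Rational(916096, 1737593315339)))) = Add(-1076686, Mul(-1, Rational(710667884672, 1737593315339))) = Add(-1076686, Rational(-710667884672, 1737593315339)) = Rational(-1870843106986971226, 1737593315339)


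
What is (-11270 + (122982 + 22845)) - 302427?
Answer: -167870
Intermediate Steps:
(-11270 + (122982 + 22845)) - 302427 = (-11270 + 145827) - 302427 = 134557 - 302427 = -167870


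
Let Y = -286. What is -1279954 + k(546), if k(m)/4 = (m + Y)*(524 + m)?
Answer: -167154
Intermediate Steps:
k(m) = 4*(-286 + m)*(524 + m) (k(m) = 4*((m - 286)*(524 + m)) = 4*((-286 + m)*(524 + m)) = 4*(-286 + m)*(524 + m))
-1279954 + k(546) = -1279954 + (-599456 + 4*546² + 952*546) = -1279954 + (-599456 + 4*298116 + 519792) = -1279954 + (-599456 + 1192464 + 519792) = -1279954 + 1112800 = -167154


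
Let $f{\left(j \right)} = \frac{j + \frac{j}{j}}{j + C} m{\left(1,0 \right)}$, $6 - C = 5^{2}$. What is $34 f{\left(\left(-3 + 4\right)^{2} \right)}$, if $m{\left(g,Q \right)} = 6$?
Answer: $- \frac{68}{3} \approx -22.667$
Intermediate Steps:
$C = -19$ ($C = 6 - 5^{2} = 6 - 25 = -19$)
$f{\left(j \right)} = \frac{6 \left(1 + j\right)}{-19 + j}$ ($f{\left(j \right)} = \frac{j + \frac{j}{j}}{j - 19} \cdot 6 = \frac{j + 1}{-19 + j} 6 = \frac{1 + j}{-19 + j} 6 = \frac{6 \left(1 + j\right)}{-19 + j}$)
$34 f{\left(\left(-3 + 4\right)^{2} \right)} = 34 \frac{6 \left(1 + \left(-3 + 4\right)^{2}\right)}{-19 + \left(-3 + 4\right)^{2}} = 34 \frac{6 \left(1 + 1^{2}\right)}{-19 + 1^{2}} = 34 \frac{6 \left(1 + 1\right)}{-19 + 1} = 34 \cdot 6 \frac{1}{-18} \cdot 2 = 34 \cdot 6 \left(- \frac{1}{18}\right) 2 = 34 \left(- \frac{2}{3}\right) = - \frac{68}{3}$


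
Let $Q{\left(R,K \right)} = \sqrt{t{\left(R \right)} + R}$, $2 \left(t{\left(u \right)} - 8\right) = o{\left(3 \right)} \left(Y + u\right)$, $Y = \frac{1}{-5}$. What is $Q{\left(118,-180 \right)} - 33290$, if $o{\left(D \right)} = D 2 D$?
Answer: $-33290 + \frac{3 \sqrt{3295}}{5} \approx -33256.0$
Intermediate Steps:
$o{\left(D \right)} = 2 D^{2}$ ($o{\left(D \right)} = 2 D D = 2 D^{2}$)
$Y = - \frac{1}{5} \approx -0.2$
$t{\left(u \right)} = \frac{31}{5} + 9 u$ ($t{\left(u \right)} = 8 + \frac{2 \cdot 3^{2} \left(- \frac{1}{5} + u\right)}{2} = 8 + \frac{2 \cdot 9 \left(- \frac{1}{5} + u\right)}{2} = 8 + \frac{18 \left(- \frac{1}{5} + u\right)}{2} = 8 + \frac{- \frac{18}{5} + 18 u}{2} = 8 + \left(- \frac{9}{5} + 9 u\right) = \frac{31}{5} + 9 u$)
$Q{\left(R,K \right)} = \sqrt{\frac{31}{5} + 10 R}$ ($Q{\left(R,K \right)} = \sqrt{\left(\frac{31}{5} + 9 R\right) + R} = \sqrt{\frac{31}{5} + 10 R}$)
$Q{\left(118,-180 \right)} - 33290 = \frac{\sqrt{155 + 250 \cdot 118}}{5} - 33290 = \frac{\sqrt{155 + 29500}}{5} - 33290 = \frac{\sqrt{29655}}{5} - 33290 = \frac{3 \sqrt{3295}}{5} - 33290 = -33290 + \frac{3 \sqrt{3295}}{5}$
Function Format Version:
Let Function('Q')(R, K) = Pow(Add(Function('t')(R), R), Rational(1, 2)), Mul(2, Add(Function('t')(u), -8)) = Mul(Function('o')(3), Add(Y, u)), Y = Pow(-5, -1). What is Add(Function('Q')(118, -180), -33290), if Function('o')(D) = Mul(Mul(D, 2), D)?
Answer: Add(-33290, Mul(Rational(3, 5), Pow(3295, Rational(1, 2)))) ≈ -33256.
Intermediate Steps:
Function('o')(D) = Mul(2, Pow(D, 2)) (Function('o')(D) = Mul(Mul(2, D), D) = Mul(2, Pow(D, 2)))
Y = Rational(-1, 5) ≈ -0.20000
Function('t')(u) = Add(Rational(31, 5), Mul(9, u)) (Function('t')(u) = Add(8, Mul(Rational(1, 2), Mul(Mul(2, Pow(3, 2)), Add(Rational(-1, 5), u)))) = Add(8, Mul(Rational(1, 2), Mul(Mul(2, 9), Add(Rational(-1, 5), u)))) = Add(8, Mul(Rational(1, 2), Mul(18, Add(Rational(-1, 5), u)))) = Add(8, Mul(Rational(1, 2), Add(Rational(-18, 5), Mul(18, u)))) = Add(8, Add(Rational(-9, 5), Mul(9, u))) = Add(Rational(31, 5), Mul(9, u)))
Function('Q')(R, K) = Pow(Add(Rational(31, 5), Mul(10, R)), Rational(1, 2)) (Function('Q')(R, K) = Pow(Add(Add(Rational(31, 5), Mul(9, R)), R), Rational(1, 2)) = Pow(Add(Rational(31, 5), Mul(10, R)), Rational(1, 2)))
Add(Function('Q')(118, -180), -33290) = Add(Mul(Rational(1, 5), Pow(Add(155, Mul(250, 118)), Rational(1, 2))), -33290) = Add(Mul(Rational(1, 5), Pow(Add(155, 29500), Rational(1, 2))), -33290) = Add(Mul(Rational(1, 5), Pow(29655, Rational(1, 2))), -33290) = Add(Mul(Rational(1, 5), Mul(3, Pow(3295, Rational(1, 2)))), -33290) = Add(Mul(Rational(3, 5), Pow(3295, Rational(1, 2))), -33290) = Add(-33290, Mul(Rational(3, 5), Pow(3295, Rational(1, 2))))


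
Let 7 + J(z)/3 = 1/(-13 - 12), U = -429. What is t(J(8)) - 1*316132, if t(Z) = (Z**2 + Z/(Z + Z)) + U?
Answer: -395143057/1250 ≈ -3.1611e+5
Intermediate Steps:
J(z) = -528/25 (J(z) = -21 + 3/(-13 - 12) = -21 + 3/(-25) = -21 + 3*(-1/25) = -21 - 3/25 = -528/25)
t(Z) = -857/2 + Z**2 (t(Z) = (Z**2 + Z/(Z + Z)) - 429 = (Z**2 + Z/((2*Z))) - 429 = (Z**2 + (1/(2*Z))*Z) - 429 = (Z**2 + 1/2) - 429 = (1/2 + Z**2) - 429 = -857/2 + Z**2)
t(J(8)) - 1*316132 = (-857/2 + (-528/25)**2) - 1*316132 = (-857/2 + 278784/625) - 316132 = 21943/1250 - 316132 = -395143057/1250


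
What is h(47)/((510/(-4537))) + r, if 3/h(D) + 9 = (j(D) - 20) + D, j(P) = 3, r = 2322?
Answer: 8285003/3570 ≈ 2320.7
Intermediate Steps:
h(D) = 3/(-26 + D) (h(D) = 3/(-9 + ((3 - 20) + D)) = 3/(-9 + (-17 + D)) = 3/(-26 + D))
h(47)/((510/(-4537))) + r = (3/(-26 + 47))/((510/(-4537))) + 2322 = (3/21)/((510*(-1/4537))) + 2322 = (3*(1/21))/(-510/4537) + 2322 = (⅐)*(-4537/510) + 2322 = -4537/3570 + 2322 = 8285003/3570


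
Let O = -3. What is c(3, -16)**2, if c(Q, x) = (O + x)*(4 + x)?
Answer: 51984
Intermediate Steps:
c(Q, x) = (-3 + x)*(4 + x)
c(3, -16)**2 = (-12 - 16 + (-16)**2)**2 = (-12 - 16 + 256)**2 = 228**2 = 51984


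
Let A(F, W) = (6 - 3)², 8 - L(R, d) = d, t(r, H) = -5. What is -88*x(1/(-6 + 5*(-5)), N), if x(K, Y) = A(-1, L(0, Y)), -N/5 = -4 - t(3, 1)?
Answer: -792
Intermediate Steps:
N = -5 (N = -5*(-4 - 1*(-5)) = -5*(-4 + 5) = -5*1 = -5)
L(R, d) = 8 - d
A(F, W) = 9 (A(F, W) = 3² = 9)
x(K, Y) = 9
-88*x(1/(-6 + 5*(-5)), N) = -88*9 = -792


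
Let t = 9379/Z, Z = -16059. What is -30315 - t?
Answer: -486819206/16059 ≈ -30314.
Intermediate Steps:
t = -9379/16059 (t = 9379/(-16059) = 9379*(-1/16059) = -9379/16059 ≈ -0.58403)
-30315 - t = -30315 - 1*(-9379/16059) = -30315 + 9379/16059 = -486819206/16059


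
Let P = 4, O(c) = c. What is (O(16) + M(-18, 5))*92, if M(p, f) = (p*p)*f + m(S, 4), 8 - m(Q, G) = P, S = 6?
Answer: 150880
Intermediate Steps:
m(Q, G) = 4 (m(Q, G) = 8 - 1*4 = 8 - 4 = 4)
M(p, f) = 4 + f*p**2 (M(p, f) = (p*p)*f + 4 = p**2*f + 4 = f*p**2 + 4 = 4 + f*p**2)
(O(16) + M(-18, 5))*92 = (16 + (4 + 5*(-18)**2))*92 = (16 + (4 + 5*324))*92 = (16 + (4 + 1620))*92 = (16 + 1624)*92 = 1640*92 = 150880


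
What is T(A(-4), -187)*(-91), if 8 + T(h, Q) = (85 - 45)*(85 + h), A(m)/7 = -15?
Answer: 73528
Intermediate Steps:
A(m) = -105 (A(m) = 7*(-15) = -105)
T(h, Q) = 3392 + 40*h (T(h, Q) = -8 + (85 - 45)*(85 + h) = -8 + 40*(85 + h) = -8 + (3400 + 40*h) = 3392 + 40*h)
T(A(-4), -187)*(-91) = (3392 + 40*(-105))*(-91) = (3392 - 4200)*(-91) = -808*(-91) = 73528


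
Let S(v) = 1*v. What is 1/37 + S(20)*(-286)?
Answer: -211639/37 ≈ -5720.0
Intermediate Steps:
S(v) = v
1/37 + S(20)*(-286) = 1/37 + 20*(-286) = 1/37 - 5720 = -211639/37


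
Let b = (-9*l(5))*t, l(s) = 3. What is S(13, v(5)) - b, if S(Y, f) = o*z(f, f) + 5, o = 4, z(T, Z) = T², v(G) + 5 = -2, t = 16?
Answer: 633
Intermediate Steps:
v(G) = -7 (v(G) = -5 - 2 = -7)
S(Y, f) = 5 + 4*f² (S(Y, f) = 4*f² + 5 = 5 + 4*f²)
b = -432 (b = -9*3*16 = -27*16 = -432)
S(13, v(5)) - b = (5 + 4*(-7)²) - 1*(-432) = (5 + 4*49) + 432 = (5 + 196) + 432 = 201 + 432 = 633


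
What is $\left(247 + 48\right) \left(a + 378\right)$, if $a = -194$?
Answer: $54280$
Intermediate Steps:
$\left(247 + 48\right) \left(a + 378\right) = \left(247 + 48\right) \left(-194 + 378\right) = 295 \cdot 184 = 54280$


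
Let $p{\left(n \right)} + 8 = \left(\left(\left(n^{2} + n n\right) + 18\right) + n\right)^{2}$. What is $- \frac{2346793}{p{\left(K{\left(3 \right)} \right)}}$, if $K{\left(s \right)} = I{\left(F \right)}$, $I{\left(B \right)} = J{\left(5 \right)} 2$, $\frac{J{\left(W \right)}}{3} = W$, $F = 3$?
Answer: $- \frac{2346793}{3415096} \approx -0.68718$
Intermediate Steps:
$J{\left(W \right)} = 3 W$
$I{\left(B \right)} = 30$ ($I{\left(B \right)} = 3 \cdot 5 \cdot 2 = 15 \cdot 2 = 30$)
$K{\left(s \right)} = 30$
$p{\left(n \right)} = -8 + \left(18 + n + 2 n^{2}\right)^{2}$ ($p{\left(n \right)} = -8 + \left(\left(\left(n^{2} + n n\right) + 18\right) + n\right)^{2} = -8 + \left(\left(\left(n^{2} + n^{2}\right) + 18\right) + n\right)^{2} = -8 + \left(\left(2 n^{2} + 18\right) + n\right)^{2} = -8 + \left(\left(18 + 2 n^{2}\right) + n\right)^{2} = -8 + \left(18 + n + 2 n^{2}\right)^{2}$)
$- \frac{2346793}{p{\left(K{\left(3 \right)} \right)}} = - \frac{2346793}{-8 + \left(18 + 30 + 2 \cdot 30^{2}\right)^{2}} = - \frac{2346793}{-8 + \left(18 + 30 + 2 \cdot 900\right)^{2}} = - \frac{2346793}{-8 + \left(18 + 30 + 1800\right)^{2}} = - \frac{2346793}{-8 + 1848^{2}} = - \frac{2346793}{-8 + 3415104} = - \frac{2346793}{3415096}$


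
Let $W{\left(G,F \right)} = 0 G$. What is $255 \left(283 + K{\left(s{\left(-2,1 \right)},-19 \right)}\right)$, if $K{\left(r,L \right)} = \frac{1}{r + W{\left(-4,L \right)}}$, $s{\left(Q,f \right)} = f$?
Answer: $72420$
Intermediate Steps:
$W{\left(G,F \right)} = 0$
$K{\left(r,L \right)} = \frac{1}{r}$ ($K{\left(r,L \right)} = \frac{1}{r + 0} = \frac{1}{r}$)
$255 \left(283 + K{\left(s{\left(-2,1 \right)},-19 \right)}\right) = 255 \left(283 + 1^{-1}\right) = 255 \left(283 + 1\right) = 255 \cdot 284 = 72420$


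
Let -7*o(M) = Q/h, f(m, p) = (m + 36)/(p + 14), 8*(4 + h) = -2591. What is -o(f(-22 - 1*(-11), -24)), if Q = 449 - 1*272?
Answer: -1416/18361 ≈ -0.077120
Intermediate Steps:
h = -2623/8 (h = -4 + (⅛)*(-2591) = -4 - 2591/8 = -2623/8 ≈ -327.88)
f(m, p) = (36 + m)/(14 + p)
Q = 177 (Q = 449 - 272 = 177)
o(M) = 1416/18361 (o(M) = -177/(7*(-2623/8)) = -177*(-8)/(7*2623) = -⅐*(-1416/2623) = 1416/18361)
-o(f(-22 - 1*(-11), -24)) = -1*1416/18361 = -1416/18361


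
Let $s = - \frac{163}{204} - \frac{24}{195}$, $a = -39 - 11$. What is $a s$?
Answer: $\frac{61135}{1326} \approx 46.105$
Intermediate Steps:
$a = -50$
$s = - \frac{12227}{13260}$ ($s = \left(-163\right) \frac{1}{204} - \frac{8}{65} = - \frac{163}{204} - \frac{8}{65} = - \frac{12227}{13260} \approx -0.9221$)
$a s = \left(-50\right) \left(- \frac{12227}{13260}\right) = \frac{61135}{1326}$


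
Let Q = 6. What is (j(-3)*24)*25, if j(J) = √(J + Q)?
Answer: 600*√3 ≈ 1039.2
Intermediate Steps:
j(J) = √(6 + J) (j(J) = √(J + 6) = √(6 + J))
(j(-3)*24)*25 = (√(6 - 3)*24)*25 = (√3*24)*25 = (24*√3)*25 = 600*√3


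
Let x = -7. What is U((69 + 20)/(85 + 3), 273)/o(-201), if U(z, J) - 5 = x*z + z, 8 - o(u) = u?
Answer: -47/9196 ≈ -0.0051109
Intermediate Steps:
o(u) = 8 - u
U(z, J) = 5 - 6*z (U(z, J) = 5 + (-7*z + z) = 5 - 6*z)
U((69 + 20)/(85 + 3), 273)/o(-201) = (5 - 6*(69 + 20)/(85 + 3))/(8 - 1*(-201)) = (5 - 534/88)/(8 + 201) = (5 - 534/88)/209 = (5 - 6*89/88)*(1/209) = (5 - 267/44)*(1/209) = -47/44*1/209 = -47/9196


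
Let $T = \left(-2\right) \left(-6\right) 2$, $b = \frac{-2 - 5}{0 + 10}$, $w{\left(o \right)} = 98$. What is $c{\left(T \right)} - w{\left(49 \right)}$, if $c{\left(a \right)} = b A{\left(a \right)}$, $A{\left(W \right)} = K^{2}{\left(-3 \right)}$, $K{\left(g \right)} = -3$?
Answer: $- \frac{1043}{10} \approx -104.3$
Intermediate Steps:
$b = - \frac{7}{10} \approx -0.7$
$A{\left(W \right)} = 9$ ($A{\left(W \right)} = \left(-3\right)^{2} = 9$)
$T = 24$ ($T = 12 \cdot 2 = 24$)
$c{\left(a \right)} = - \frac{63}{10}$ ($c{\left(a \right)} = \left(- \frac{7}{10}\right) 9 = - \frac{63}{10}$)
$c{\left(T \right)} - w{\left(49 \right)} = - \frac{63}{10} - 98 = - \frac{1043}{10}$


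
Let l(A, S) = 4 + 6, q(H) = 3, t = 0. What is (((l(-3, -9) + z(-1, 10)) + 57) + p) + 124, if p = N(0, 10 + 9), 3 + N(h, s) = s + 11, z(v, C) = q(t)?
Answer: 221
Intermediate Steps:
z(v, C) = 3
l(A, S) = 10
N(h, s) = 8 + s (N(h, s) = -3 + (s + 11) = -3 + (11 + s) = 8 + s)
p = 27 (p = 8 + (10 + 9) = 8 + 19 = 27)
(((l(-3, -9) + z(-1, 10)) + 57) + p) + 124 = (((10 + 3) + 57) + 27) + 124 = ((13 + 57) + 27) + 124 = (70 + 27) + 124 = 97 + 124 = 221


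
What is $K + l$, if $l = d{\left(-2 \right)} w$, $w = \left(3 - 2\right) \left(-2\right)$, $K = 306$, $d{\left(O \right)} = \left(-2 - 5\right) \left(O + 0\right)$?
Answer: $278$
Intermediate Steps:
$d{\left(O \right)} = - 7 O$
$w = -2$ ($w = 1 \left(-2\right) = -2$)
$l = -28$ ($l = \left(-7\right) \left(-2\right) \left(-2\right) = 14 \left(-2\right) = -28$)
$K + l = 306 - 28 = 278$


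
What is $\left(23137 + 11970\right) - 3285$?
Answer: $31822$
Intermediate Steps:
$\left(23137 + 11970\right) - 3285 = 35107 - 3285 = 31822$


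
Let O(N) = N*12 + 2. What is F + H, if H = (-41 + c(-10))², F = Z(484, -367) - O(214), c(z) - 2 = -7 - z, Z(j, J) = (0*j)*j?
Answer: -1274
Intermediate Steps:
Z(j, J) = 0 (Z(j, J) = 0*j = 0)
O(N) = 2 + 12*N (O(N) = 12*N + 2 = 2 + 12*N)
c(z) = -5 - z (c(z) = 2 + (-7 - z) = -5 - z)
F = -2570 (F = 0 - (2 + 12*214) = 0 - (2 + 2568) = 0 - 1*2570 = 0 - 2570 = -2570)
H = 1296 (H = (-41 + (-5 - 1*(-10)))² = (-41 + (-5 + 10))² = (-41 + 5)² = (-36)² = 1296)
F + H = -2570 + 1296 = -1274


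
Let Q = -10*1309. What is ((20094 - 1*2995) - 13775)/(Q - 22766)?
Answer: -277/2988 ≈ -0.092704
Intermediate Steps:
Q = -13090
((20094 - 1*2995) - 13775)/(Q - 22766) = ((20094 - 1*2995) - 13775)/(-13090 - 22766) = ((20094 - 2995) - 13775)/(-35856) = (17099 - 13775)*(-1/35856) = 3324*(-1/35856) = -277/2988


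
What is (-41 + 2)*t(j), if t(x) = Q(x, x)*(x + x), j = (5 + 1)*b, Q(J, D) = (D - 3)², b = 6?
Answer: -3057912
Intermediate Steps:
Q(J, D) = (-3 + D)²
j = 36 (j = (5 + 1)*6 = 6*6 = 36)
t(x) = 2*x*(-3 + x)² (t(x) = (-3 + x)²*(x + x) = (-3 + x)²*(2*x) = 2*x*(-3 + x)²)
(-41 + 2)*t(j) = (-41 + 2)*(2*36*(-3 + 36)²) = -78*36*33² = -78*36*1089 = -39*78408 = -3057912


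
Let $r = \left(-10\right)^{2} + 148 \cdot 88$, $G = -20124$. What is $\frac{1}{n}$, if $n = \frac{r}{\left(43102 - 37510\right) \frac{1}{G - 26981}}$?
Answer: $- \frac{1398}{154551505} \approx -9.0455 \cdot 10^{-6}$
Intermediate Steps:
$r = 13124$ ($r = 100 + 13024 = 13124$)
$n = - \frac{154551505}{1398}$ ($n = \frac{13124}{\left(43102 - 37510\right) \frac{1}{-20124 - 26981}} = \frac{13124}{5592 \frac{1}{-47105}} = \frac{13124}{5592 \left(- \frac{1}{47105}\right)} = \frac{13124}{- \frac{5592}{47105}} = 13124 \left(- \frac{47105}{5592}\right) = - \frac{154551505}{1398} \approx -1.1055 \cdot 10^{5}$)
$\frac{1}{n} = \frac{1}{- \frac{154551505}{1398}} = - \frac{1398}{154551505}$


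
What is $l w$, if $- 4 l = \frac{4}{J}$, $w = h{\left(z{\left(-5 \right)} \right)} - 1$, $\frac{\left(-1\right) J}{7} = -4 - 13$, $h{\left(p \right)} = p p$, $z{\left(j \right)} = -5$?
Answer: $- \frac{24}{119} \approx -0.20168$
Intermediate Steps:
$h{\left(p \right)} = p^{2}$
$J = 119$ ($J = - 7 \left(-4 - 13\right) = \left(-7\right) \left(-17\right) = 119$)
$w = 24$ ($w = \left(-5\right)^{2} - 1 = 25 - 1 = 24$)
$l = - \frac{1}{119}$ ($l = - \frac{4 \cdot \frac{1}{119}}{4} = \left(- \frac{1}{4}\right) \frac{4}{119} = - \frac{1}{119} \approx -0.0084034$)
$l w = \left(- \frac{1}{119}\right) 24 = - \frac{24}{119}$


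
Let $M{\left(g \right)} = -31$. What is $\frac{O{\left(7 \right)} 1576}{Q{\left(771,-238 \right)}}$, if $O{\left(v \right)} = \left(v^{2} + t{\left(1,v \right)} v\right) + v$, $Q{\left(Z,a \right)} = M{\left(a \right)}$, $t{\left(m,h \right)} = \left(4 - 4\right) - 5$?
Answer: $- \frac{33096}{31} \approx -1067.6$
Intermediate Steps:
$t{\left(m,h \right)} = -5$ ($t{\left(m,h \right)} = 0 - 5 = -5$)
$Q{\left(Z,a \right)} = -31$
$O{\left(v \right)} = v^{2} - 4 v$ ($O{\left(v \right)} = \left(v^{2} - 5 v\right) + v = v^{2} - 4 v$)
$\frac{O{\left(7 \right)} 1576}{Q{\left(771,-238 \right)}} = \frac{7 \left(-4 + 7\right) 1576}{-31} = 7 \cdot 3 \cdot 1576 \left(- \frac{1}{31}\right) = 21 \cdot 1576 \left(- \frac{1}{31}\right) = 33096 \left(- \frac{1}{31}\right) = - \frac{33096}{31}$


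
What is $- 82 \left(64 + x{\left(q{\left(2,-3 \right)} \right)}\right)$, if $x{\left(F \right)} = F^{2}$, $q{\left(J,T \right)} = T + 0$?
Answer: $-5986$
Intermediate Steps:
$q{\left(J,T \right)} = T$
$- 82 \left(64 + x{\left(q{\left(2,-3 \right)} \right)}\right) = - 82 \left(64 + \left(-3\right)^{2}\right) = - 82 \left(64 + 9\right) = \left(-82\right) 73 = -5986$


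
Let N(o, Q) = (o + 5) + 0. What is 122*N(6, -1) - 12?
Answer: 1330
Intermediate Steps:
N(o, Q) = 5 + o (N(o, Q) = (5 + o) + 0 = 5 + o)
122*N(6, -1) - 12 = 122*(5 + 6) - 12 = 122*11 - 12 = 1342 - 12 = 1330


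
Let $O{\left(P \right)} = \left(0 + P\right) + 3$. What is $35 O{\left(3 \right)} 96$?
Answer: $20160$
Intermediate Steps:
$O{\left(P \right)} = 3 + P$ ($O{\left(P \right)} = P + 3 = 3 + P$)
$35 O{\left(3 \right)} 96 = 35 \left(3 + 3\right) 96 = 35 \cdot 6 \cdot 96 = 210 \cdot 96 = 20160$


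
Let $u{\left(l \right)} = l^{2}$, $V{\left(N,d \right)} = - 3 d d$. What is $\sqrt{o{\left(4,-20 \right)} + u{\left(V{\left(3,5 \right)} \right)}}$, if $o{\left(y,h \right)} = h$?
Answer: $\sqrt{5605} \approx 74.867$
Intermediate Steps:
$V{\left(N,d \right)} = - 3 d^{2}$
$\sqrt{o{\left(4,-20 \right)} + u{\left(V{\left(3,5 \right)} \right)}} = \sqrt{-20 + \left(- 3 \cdot 5^{2}\right)^{2}} = \sqrt{-20 + \left(\left(-3\right) 25\right)^{2}} = \sqrt{-20 + \left(-75\right)^{2}} = \sqrt{-20 + 5625} = \sqrt{5605}$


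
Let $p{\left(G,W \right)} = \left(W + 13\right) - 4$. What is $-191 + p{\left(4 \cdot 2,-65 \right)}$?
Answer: $-247$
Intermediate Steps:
$p{\left(G,W \right)} = 9 + W$ ($p{\left(G,W \right)} = \left(13 + W\right) - 4 = 9 + W$)
$-191 + p{\left(4 \cdot 2,-65 \right)} = -191 + \left(9 - 65\right) = -191 - 56 = -247$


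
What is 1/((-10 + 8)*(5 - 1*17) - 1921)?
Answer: -1/1897 ≈ -0.00052715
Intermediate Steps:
1/((-10 + 8)*(5 - 1*17) - 1921) = 1/(-2*(5 - 17) - 1921) = 1/(-2*(-12) - 1921) = 1/(24 - 1921) = 1/(-1897) = -1/1897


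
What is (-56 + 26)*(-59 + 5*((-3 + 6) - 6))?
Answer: 2220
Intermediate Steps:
(-56 + 26)*(-59 + 5*((-3 + 6) - 6)) = -30*(-59 + 5*(3 - 6)) = -30*(-59 + 5*(-3)) = -30*(-59 - 15) = -30*(-74) = 2220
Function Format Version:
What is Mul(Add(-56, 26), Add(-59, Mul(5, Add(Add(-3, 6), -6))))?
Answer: 2220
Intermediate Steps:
Mul(Add(-56, 26), Add(-59, Mul(5, Add(Add(-3, 6), -6)))) = Mul(-30, Add(-59, Mul(5, Add(3, -6)))) = Mul(-30, Add(-59, Mul(5, -3))) = Mul(-30, Add(-59, -15)) = Mul(-30, -74) = 2220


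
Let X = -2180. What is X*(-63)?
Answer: 137340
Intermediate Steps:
X*(-63) = -2180*(-63) = 137340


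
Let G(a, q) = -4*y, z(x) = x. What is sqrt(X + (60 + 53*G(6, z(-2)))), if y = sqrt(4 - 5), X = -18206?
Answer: sqrt(-18146 - 212*I) ≈ 0.7869 - 134.71*I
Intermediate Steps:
y = I (y = sqrt(-1) = I ≈ 1.0*I)
G(a, q) = -4*I
sqrt(X + (60 + 53*G(6, z(-2)))) = sqrt(-18206 + (60 + 53*(-4*I))) = sqrt(-18206 + (60 - 212*I)) = sqrt(-18146 - 212*I)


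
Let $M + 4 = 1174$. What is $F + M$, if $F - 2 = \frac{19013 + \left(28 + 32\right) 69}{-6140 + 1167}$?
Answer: $\frac{5805203}{4973} \approx 1167.3$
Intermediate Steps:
$M = 1170$ ($M = -4 + 1174 = 1170$)
$F = - \frac{13207}{4973}$ ($F = 2 + \frac{19013 + \left(28 + 32\right) 69}{-6140 + 1167} = 2 + \frac{19013 + 60 \cdot 69}{-4973} = 2 + \left(19013 + 4140\right) \left(- \frac{1}{4973}\right) = 2 + 23153 \left(- \frac{1}{4973}\right) = 2 - \frac{23153}{4973} = - \frac{13207}{4973} \approx -2.6557$)
$F + M = - \frac{13207}{4973} + 1170 = \frac{5805203}{4973}$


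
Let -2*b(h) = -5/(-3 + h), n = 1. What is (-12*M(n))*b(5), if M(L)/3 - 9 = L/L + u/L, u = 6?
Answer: -720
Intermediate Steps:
b(h) = 5/(2*(-3 + h)) (b(h) = -(-5)/(2*(-3 + h)) = 5/(2*(-3 + h)))
M(L) = 30 + 18/L (M(L) = 27 + 3*(L/L + 6/L) = 27 + 3*(1 + 6/L) = 27 + (3 + 18/L) = 30 + 18/L)
(-12*M(n))*b(5) = (-12*(30 + 18/1))*(5/(2*(-3 + 5))) = (-12*(30 + 18*1))*((5/2)/2) = (-12*(30 + 18))*((5/2)*(1/2)) = -12*48*(5/4) = -576*5/4 = -720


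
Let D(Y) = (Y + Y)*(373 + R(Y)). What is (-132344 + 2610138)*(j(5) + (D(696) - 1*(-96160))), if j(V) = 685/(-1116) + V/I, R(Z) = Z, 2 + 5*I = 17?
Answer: 2190341776754791/558 ≈ 3.9253e+12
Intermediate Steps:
I = 3 (I = -2/5 + (1/5)*17 = -2/5 + 17/5 = 3)
D(Y) = 2*Y*(373 + Y) (D(Y) = (Y + Y)*(373 + Y) = (2*Y)*(373 + Y) = 2*Y*(373 + Y))
j(V) = -685/1116 + V/3 (j(V) = 685/(-1116) + V/3 = 685*(-1/1116) + V*(1/3) = -685/1116 + V/3)
(-132344 + 2610138)*(j(5) + (D(696) - 1*(-96160))) = (-132344 + 2610138)*((-685/1116 + (1/3)*5) + (2*696*(373 + 696) - 1*(-96160))) = 2477794*((-685/1116 + 5/3) + (2*696*1069 + 96160)) = 2477794*(1175/1116 + (1488048 + 96160)) = 2477794*(1175/1116 + 1584208) = 2477794*(1767977303/1116) = 2190341776754791/558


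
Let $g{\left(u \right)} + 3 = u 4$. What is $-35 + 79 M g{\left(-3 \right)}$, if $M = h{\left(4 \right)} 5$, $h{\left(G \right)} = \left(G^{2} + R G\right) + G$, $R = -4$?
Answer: $-23735$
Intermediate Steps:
$h{\left(G \right)} = G^{2} - 3 G$ ($h{\left(G \right)} = \left(G^{2} - 4 G\right) + G = G^{2} - 3 G$)
$g{\left(u \right)} = -3 + 4 u$ ($g{\left(u \right)} = -3 + u 4 = -3 + 4 u$)
$M = 20$ ($M = 4 \left(-3 + 4\right) 5 = 4 \cdot 1 \cdot 5 = 4 \cdot 5 = 20$)
$-35 + 79 M g{\left(-3 \right)} = -35 + 79 \cdot 20 \left(-3 + 4 \left(-3\right)\right) = -35 + 79 \cdot 20 \left(-3 - 12\right) = -35 + 79 \cdot 20 \left(-15\right) = -35 + 79 \left(-300\right) = -35 - 23700 = -23735$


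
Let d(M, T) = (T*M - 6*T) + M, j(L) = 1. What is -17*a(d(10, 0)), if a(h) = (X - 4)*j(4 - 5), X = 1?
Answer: 51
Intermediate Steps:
d(M, T) = M - 6*T + M*T (d(M, T) = (M*T - 6*T) + M = (-6*T + M*T) + M = M - 6*T + M*T)
a(h) = -3 (a(h) = (1 - 4)*1 = -3*1 = -3)
-17*a(d(10, 0)) = -17*(-3) = 51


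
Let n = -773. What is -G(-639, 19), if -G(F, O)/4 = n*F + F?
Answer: 1973232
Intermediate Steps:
G(F, O) = 3088*F (G(F, O) = -4*(-773*F + F) = -(-3088)*F = 3088*F)
-G(-639, 19) = -3088*(-639) = -1*(-1973232) = 1973232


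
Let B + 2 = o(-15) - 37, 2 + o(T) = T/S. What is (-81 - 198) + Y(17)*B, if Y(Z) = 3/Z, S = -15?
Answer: -4863/17 ≈ -286.06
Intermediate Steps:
o(T) = -2 - T/15 (o(T) = -2 + T/(-15) = -2 + T*(-1/15) = -2 - T/15)
B = -40 (B = -2 + ((-2 - 1/15*(-15)) - 37) = -2 + ((-2 + 1) - 37) = -2 + (-1 - 37) = -2 - 38 = -40)
(-81 - 198) + Y(17)*B = (-81 - 198) + (3/17)*(-40) = -279 + (3*(1/17))*(-40) = -279 + (3/17)*(-40) = -279 - 120/17 = -4863/17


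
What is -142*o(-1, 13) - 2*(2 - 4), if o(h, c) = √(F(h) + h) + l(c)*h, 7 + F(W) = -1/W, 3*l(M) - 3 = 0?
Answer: 146 - 142*I*√7 ≈ 146.0 - 375.7*I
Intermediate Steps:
l(M) = 1 (l(M) = 1 + (⅓)*0 = 1 + 0 = 1)
F(W) = -7 - 1/W
o(h, c) = h + √(-7 + h - 1/h) (o(h, c) = √((-7 - 1/h) + h) + 1*h = √(-7 + h - 1/h) + h = h + √(-7 + h - 1/h))
-142*o(-1, 13) - 2*(2 - 4) = -142*(-1 + √(-7 - 1 - 1/(-1))) - 2*(2 - 4) = -142*(-1 + √(-7 - 1 - 1*(-1))) - 2*(-2) = -142*(-1 + √(-7 - 1 + 1)) + 4 = -142*(-1 + √(-7)) + 4 = -142*(-1 + I*√7) + 4 = (142 - 142*I*√7) + 4 = 146 - 142*I*√7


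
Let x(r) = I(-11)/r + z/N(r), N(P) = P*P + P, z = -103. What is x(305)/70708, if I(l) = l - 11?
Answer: -1367/1319835528 ≈ -1.0357e-6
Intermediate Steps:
N(P) = P + P² (N(P) = P² + P = P + P²)
I(l) = -11 + l
x(r) = -22/r - 103/(r*(1 + r)) (x(r) = (-11 - 11)/r - 103*1/(r*(1 + r)) = -22/r - 103/(r*(1 + r)))
x(305)/70708 = ((-125 - 22*305)/(305*(1 + 305)))/70708 = ((1/305)*(-125 - 6710)/306)*(1/70708) = ((1/305)*(1/306)*(-6835))*(1/70708) = -1367/18666*1/70708 = -1367/1319835528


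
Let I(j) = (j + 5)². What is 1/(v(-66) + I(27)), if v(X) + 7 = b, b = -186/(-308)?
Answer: 154/156711 ≈ 0.00098270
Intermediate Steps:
b = 93/154 (b = -186*(-1/308) = 93/154 ≈ 0.60390)
v(X) = -985/154 (v(X) = -7 + 93/154 = -985/154)
I(j) = (5 + j)²
1/(v(-66) + I(27)) = 1/(-985/154 + (5 + 27)²) = 1/(-985/154 + 32²) = 1/(-985/154 + 1024) = 1/(156711/154) = 154/156711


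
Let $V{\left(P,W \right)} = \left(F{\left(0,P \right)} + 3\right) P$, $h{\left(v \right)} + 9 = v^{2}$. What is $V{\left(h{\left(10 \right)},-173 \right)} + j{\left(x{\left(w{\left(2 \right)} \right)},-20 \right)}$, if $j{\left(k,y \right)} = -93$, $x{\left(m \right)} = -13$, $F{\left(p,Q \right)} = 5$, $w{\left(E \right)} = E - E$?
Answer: $635$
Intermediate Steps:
$w{\left(E \right)} = 0$
$h{\left(v \right)} = -9 + v^{2}$
$V{\left(P,W \right)} = 8 P$ ($V{\left(P,W \right)} = \left(5 + 3\right) P = 8 P$)
$V{\left(h{\left(10 \right)},-173 \right)} + j{\left(x{\left(w{\left(2 \right)} \right)},-20 \right)} = 8 \left(-9 + 10^{2}\right) - 93 = 8 \left(-9 + 100\right) - 93 = 8 \cdot 91 - 93 = 728 - 93 = 635$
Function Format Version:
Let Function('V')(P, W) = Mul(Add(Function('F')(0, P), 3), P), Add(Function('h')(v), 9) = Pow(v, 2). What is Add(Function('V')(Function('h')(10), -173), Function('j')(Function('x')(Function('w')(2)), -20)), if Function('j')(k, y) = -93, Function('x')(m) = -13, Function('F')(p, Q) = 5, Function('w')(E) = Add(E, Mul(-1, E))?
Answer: 635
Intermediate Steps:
Function('w')(E) = 0
Function('h')(v) = Add(-9, Pow(v, 2))
Function('V')(P, W) = Mul(8, P) (Function('V')(P, W) = Mul(Add(5, 3), P) = Mul(8, P))
Add(Function('V')(Function('h')(10), -173), Function('j')(Function('x')(Function('w')(2)), -20)) = Add(Mul(8, Add(-9, Pow(10, 2))), -93) = Add(Mul(8, Add(-9, 100)), -93) = Add(Mul(8, 91), -93) = Add(728, -93) = 635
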